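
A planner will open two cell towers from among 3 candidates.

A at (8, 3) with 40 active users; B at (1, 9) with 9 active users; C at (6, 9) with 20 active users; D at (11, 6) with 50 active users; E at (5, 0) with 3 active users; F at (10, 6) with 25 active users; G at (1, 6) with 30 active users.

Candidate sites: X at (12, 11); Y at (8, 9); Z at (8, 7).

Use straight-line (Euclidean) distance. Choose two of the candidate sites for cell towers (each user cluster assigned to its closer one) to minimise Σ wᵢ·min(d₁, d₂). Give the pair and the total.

{Y, Z}, total 712.0

Evaluate every pair (each demand assigned to the nearer of the two):
  {Y, Z}: total = 712.0
  {X, Z}: total = 731.1
  {X, Y}: total = 902.2
Best pair: {Y, Z} with total 712.0.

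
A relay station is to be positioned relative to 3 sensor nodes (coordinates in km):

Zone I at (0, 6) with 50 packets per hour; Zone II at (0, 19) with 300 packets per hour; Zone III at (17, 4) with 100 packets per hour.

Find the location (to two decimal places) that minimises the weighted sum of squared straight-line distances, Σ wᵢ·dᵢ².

The minimiser of Σwᵢ‖p−pᵢ‖² is the weighted centroid p* = (Σwᵢpᵢ)/(Σwᵢ).
Σwᵢ = 450.
Σwᵢxᵢ = 50·0 + 300·0 + 100·17 = 1700.
Σwᵢyᵢ = 50·6 + 300·19 + 100·4 = 6400.
x* = 1700/450 = 3.78, y* = 6400/450 = 14.22.

(3.78, 14.22)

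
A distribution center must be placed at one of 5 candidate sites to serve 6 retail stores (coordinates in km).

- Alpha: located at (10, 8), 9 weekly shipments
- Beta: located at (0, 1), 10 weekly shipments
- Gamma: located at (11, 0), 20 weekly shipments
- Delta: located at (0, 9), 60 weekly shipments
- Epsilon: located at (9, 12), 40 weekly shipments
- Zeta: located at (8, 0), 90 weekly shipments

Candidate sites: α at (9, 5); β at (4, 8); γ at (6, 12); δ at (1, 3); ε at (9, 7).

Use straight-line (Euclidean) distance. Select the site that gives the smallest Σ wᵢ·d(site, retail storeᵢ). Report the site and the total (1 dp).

α, total 1564.5 km

Total weighted distance at each candidate:
  α (9, 5): total = 1564.5
  β (4, 8): total = 1655.7
  γ (6, 12): total = 2053.6
  δ (1, 3): total = 1855.9
  ε (9, 7): total = 1656.1
Minimum is at α with total 1564.5 km.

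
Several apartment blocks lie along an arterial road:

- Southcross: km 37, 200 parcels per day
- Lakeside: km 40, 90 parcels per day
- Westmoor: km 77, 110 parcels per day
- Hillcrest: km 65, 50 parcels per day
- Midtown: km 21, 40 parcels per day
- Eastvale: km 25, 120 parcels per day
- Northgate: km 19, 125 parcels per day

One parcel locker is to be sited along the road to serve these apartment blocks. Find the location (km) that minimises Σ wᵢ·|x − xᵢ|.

For a sum of weighted absolute distances on a line, the optimum is the weighted median (not the mean). Total weight W = 735; half-weight = 367.5.
Sort by position and accumulate weight:
  km 19 (Northgate, w=125) → cum 125
  km 21 (Midtown, w=40) → cum 165
  km 25 (Eastvale, w=120) → cum 285
  km 37 (Southcross, w=200) → cum 485  ≥ 367.5 → median here
  km 40 (Lakeside, w=90) → cum 575
  km 65 (Hillcrest, w=50) → cum 625
  km 77 (Westmoor, w=110) → cum 735
Optimal location: km 37.

x = 37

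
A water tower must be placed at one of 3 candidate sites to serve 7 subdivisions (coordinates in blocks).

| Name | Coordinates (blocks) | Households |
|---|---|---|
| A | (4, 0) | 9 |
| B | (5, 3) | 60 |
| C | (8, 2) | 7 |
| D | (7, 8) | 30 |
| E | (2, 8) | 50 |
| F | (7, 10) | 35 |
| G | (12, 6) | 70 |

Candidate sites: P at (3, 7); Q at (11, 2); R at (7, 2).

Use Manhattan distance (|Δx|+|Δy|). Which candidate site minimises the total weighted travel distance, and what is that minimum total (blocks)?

P, total 1697 blocks

Total weighted distance at each candidate:
  P (3, 7): total = 1697
  Q (11, 2): total = 2342
  R (7, 2): total = 1872
Minimum is at P with total 1697 blocks.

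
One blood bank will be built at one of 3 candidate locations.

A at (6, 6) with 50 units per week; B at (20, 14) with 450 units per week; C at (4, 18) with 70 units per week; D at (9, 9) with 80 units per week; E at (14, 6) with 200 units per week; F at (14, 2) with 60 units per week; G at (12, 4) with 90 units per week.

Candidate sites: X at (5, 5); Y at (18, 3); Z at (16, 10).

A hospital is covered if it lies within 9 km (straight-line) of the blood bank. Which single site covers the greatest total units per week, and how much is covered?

Z, covering 880

Coverage radius r = 9 km; a point is covered iff (Δx)²+(Δy)² ≤ 9² = 81.
  X (5, 5): covers {A, D, G} → 220
  Y (18, 3): covers {E, F, G} → 350
  Z (16, 10): covers {B, D, E, F, G} → 880
Maximum coverage at Z: 880 units per week.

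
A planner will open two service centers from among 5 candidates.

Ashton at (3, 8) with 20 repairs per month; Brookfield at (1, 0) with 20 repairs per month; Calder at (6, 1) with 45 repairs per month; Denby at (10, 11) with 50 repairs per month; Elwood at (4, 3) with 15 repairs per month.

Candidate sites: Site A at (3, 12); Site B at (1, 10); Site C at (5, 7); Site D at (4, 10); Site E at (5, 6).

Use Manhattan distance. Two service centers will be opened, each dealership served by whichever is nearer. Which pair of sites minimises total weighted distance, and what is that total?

Evaluate every pair (each demand assigned to the nearer of the two):
  {Site D, Site E}: total = 940
  {Site A, Site E}: total = 1010
  {Site C, Site D}: total = 1020
  {Site C, Site E}: total = 1040
  {Site A, Site C}: total = 1070
  {Site B, Site C}: total = 1100
  {Site B, Site E}: total = 1110
  {Site B, Site D}: total = 1210
  {Site A, Site D}: total = 1270
  {Site A, Site B}: total = 1460
Best pair: {Site D, Site E} with total 940.

{Site D, Site E}, total 940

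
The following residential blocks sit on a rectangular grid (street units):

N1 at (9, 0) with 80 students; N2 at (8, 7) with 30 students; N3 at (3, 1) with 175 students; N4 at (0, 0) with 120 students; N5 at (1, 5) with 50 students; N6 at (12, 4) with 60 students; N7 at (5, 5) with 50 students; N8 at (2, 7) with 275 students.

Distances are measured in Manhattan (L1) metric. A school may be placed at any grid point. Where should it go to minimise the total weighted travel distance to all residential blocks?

Manhattan distance separates: Σwᵢ(|x−xᵢ|+|y−yᵢ|) = Σwᵢ|x−xᵢ| + Σwᵢ|y−yᵢ|, so x and y are optimised independently as 1-D weighted medians.
Total weight W = 840; half = 420.
x-coordinate, sorted with cumulative weight:
  x=0 (N4, w=120) cum 120
  x=1 (N5, w=50) cum 170
  x=2 (N8, w=275) cum 445  ← median
  x=3 (N3, w=175) cum 620
  x=5 (N7, w=50) cum 670
  x=8 (N2, w=30) cum 700
  x=9 (N1, w=80) cum 780
  x=12 (N6, w=60) cum 840
⇒ x* = 2
y-coordinate, sorted with cumulative weight:
  y=0 (N1, w=80) cum 80
  y=0 (N4, w=120) cum 200
  y=1 (N3, w=175) cum 375
  y=4 (N6, w=60) cum 435  ← median
  y=5 (N5, w=50) cum 485
  y=5 (N7, w=50) cum 535
  y=7 (N2, w=30) cum 565
  y=7 (N8, w=275) cum 840
⇒ y* = 4

(2, 4)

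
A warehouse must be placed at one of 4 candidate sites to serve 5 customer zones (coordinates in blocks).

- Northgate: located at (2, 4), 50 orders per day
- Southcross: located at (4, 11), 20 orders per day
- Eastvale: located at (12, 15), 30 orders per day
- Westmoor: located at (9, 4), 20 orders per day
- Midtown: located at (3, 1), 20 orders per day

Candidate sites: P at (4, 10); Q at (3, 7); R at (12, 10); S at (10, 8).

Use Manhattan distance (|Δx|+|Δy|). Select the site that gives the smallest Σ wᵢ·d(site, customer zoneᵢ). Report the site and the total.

Q, total 1110 blocks

Total weighted distance at each candidate:
  P (4, 10): total = 1230
  Q (3, 7): total = 1110
  R (12, 10): total = 1670
  S (10, 8): total = 1430
Minimum is at Q with total 1110 blocks.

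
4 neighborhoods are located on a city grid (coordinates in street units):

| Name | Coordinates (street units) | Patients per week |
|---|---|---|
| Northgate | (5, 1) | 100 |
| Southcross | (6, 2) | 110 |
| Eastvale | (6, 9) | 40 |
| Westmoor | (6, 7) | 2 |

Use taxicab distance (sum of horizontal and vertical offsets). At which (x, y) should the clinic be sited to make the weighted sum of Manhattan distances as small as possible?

Manhattan distance separates: Σwᵢ(|x−xᵢ|+|y−yᵢ|) = Σwᵢ|x−xᵢ| + Σwᵢ|y−yᵢ|, so x and y are optimised independently as 1-D weighted medians.
Total weight W = 252; half = 126.
x-coordinate, sorted with cumulative weight:
  x=5 (Northgate, w=100) cum 100
  x=6 (Southcross, w=110) cum 210  ← median
  x=6 (Eastvale, w=40) cum 250
  x=6 (Westmoor, w=2) cum 252
⇒ x* = 6
y-coordinate, sorted with cumulative weight:
  y=1 (Northgate, w=100) cum 100
  y=2 (Southcross, w=110) cum 210  ← median
  y=7 (Westmoor, w=2) cum 212
  y=9 (Eastvale, w=40) cum 252
⇒ y* = 2

(6, 2)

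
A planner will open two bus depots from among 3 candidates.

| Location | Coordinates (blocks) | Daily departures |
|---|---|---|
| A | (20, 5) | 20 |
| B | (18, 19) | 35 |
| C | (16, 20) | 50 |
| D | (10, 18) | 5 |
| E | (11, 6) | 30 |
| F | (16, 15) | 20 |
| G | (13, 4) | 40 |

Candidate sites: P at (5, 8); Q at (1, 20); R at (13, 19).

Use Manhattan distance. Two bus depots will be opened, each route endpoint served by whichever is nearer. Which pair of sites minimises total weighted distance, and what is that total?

Evaluate every pair (each demand assigned to the nearer of the two):
  {P, R}: total = 1615
  {Q, R}: total = 2005
  {P, Q}: total = 2875
Best pair: {P, R} with total 1615.

{P, R}, total 1615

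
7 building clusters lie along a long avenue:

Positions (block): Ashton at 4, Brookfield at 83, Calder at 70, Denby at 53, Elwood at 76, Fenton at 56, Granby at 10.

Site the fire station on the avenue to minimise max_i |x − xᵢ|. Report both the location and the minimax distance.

location 43.5, max distance 39.5

The 1-center on a line is the midpoint of the two extreme points: leftmost at 4, rightmost at 83.
Optimal location = (4 + 83)/2 = 43.5; maximum distance = (83 − 4)/2 = 39.5.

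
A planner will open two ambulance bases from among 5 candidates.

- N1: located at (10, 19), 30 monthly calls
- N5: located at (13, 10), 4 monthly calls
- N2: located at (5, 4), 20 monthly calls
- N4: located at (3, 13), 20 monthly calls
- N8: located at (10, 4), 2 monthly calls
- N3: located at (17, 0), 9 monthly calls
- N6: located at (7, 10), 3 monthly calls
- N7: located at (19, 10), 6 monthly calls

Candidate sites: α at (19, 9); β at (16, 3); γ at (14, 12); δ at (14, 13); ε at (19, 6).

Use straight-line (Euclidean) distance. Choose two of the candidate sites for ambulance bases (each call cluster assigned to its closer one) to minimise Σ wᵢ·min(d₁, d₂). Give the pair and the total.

Evaluate every pair (each demand assigned to the nearer of the two):
  {β, δ}: total = 768.3
  {β, γ}: total = 787.4
  {δ, ε}: total = 825.7
  {γ, ε}: total = 833.2
  {α, δ}: total = 835.1
  {α, γ}: total = 841.3
  {γ, δ}: total = 869.5
  {α, β}: total = 1057.7
  {β, ε}: total = 1150.9
  {α, ε}: total = 1158.1
Best pair: {β, δ} with total 768.3.

{β, δ}, total 768.3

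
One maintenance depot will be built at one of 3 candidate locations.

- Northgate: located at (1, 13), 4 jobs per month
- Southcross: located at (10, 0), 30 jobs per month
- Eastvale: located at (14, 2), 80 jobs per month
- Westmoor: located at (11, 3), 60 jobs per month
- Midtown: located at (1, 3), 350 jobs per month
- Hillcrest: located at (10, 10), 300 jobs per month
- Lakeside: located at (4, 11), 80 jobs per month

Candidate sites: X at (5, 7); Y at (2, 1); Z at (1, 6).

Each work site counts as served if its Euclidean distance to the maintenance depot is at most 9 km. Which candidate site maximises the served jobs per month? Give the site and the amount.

X, covering 824

Coverage radius r = 9 km; a point is covered iff (Δx)²+(Δy)² ≤ 9² = 81.
  X (5, 7): covers {Northgate, Southcross, Westmoor, Midtown, Hillcrest, Lakeside} → 824
  Y (2, 1): covers {Southcross, Midtown} → 380
  Z (1, 6): covers {Northgate, Midtown, Lakeside} → 434
Maximum coverage at X: 824 jobs per month.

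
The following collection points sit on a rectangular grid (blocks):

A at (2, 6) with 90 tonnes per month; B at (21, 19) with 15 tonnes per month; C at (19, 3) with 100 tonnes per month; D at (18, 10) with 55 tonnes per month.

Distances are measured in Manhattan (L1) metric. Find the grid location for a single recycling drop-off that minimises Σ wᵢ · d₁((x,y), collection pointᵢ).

Manhattan distance separates: Σwᵢ(|x−xᵢ|+|y−yᵢ|) = Σwᵢ|x−xᵢ| + Σwᵢ|y−yᵢ|, so x and y are optimised independently as 1-D weighted medians.
Total weight W = 260; half = 130.
x-coordinate, sorted with cumulative weight:
  x=2 (A, w=90) cum 90
  x=18 (D, w=55) cum 145  ← median
  x=19 (C, w=100) cum 245
  x=21 (B, w=15) cum 260
⇒ x* = 18
y-coordinate, sorted with cumulative weight:
  y=3 (C, w=100) cum 100
  y=6 (A, w=90) cum 190  ← median
  y=10 (D, w=55) cum 245
  y=19 (B, w=15) cum 260
⇒ y* = 6

(18, 6)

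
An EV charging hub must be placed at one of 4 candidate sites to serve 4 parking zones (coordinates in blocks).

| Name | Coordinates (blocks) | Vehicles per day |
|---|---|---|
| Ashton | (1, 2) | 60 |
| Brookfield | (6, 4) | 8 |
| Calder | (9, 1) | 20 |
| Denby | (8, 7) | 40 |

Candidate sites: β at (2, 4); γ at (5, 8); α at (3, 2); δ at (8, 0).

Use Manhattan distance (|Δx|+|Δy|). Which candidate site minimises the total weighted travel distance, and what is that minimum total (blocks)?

Total weighted distance at each candidate:
  β (2, 4): total = 772
  γ (5, 8): total = 1020
  α (3, 2): total = 700
  δ (8, 0): total = 908
Minimum is at α with total 700 blocks.

α, total 700 blocks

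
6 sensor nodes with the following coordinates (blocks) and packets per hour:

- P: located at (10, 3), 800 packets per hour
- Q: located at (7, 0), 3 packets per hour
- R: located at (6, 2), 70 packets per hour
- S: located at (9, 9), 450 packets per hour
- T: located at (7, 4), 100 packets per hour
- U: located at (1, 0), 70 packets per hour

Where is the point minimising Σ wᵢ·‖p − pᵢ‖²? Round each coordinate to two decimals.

(8.88, 4.68)

The minimiser of Σwᵢ‖p−pᵢ‖² is the weighted centroid p* = (Σwᵢpᵢ)/(Σwᵢ).
Σwᵢ = 1493.
Σwᵢxᵢ = 800·10 + 3·7 + 70·6 + 450·9 + 100·7 + 70·1 = 13261.
Σwᵢyᵢ = 800·3 + 3·0 + 70·2 + 450·9 + 100·4 + 70·0 = 6990.
x* = 13261/1493 = 8.88, y* = 6990/1493 = 4.68.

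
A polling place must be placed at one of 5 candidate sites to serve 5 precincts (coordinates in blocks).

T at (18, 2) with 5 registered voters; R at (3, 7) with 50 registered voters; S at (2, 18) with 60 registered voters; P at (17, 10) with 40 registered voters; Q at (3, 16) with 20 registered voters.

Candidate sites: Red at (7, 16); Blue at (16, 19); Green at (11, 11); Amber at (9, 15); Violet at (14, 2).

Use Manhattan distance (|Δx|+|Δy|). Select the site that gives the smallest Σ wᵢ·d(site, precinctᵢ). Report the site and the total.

Red, total 1915 blocks

Total weighted distance at each candidate:
  Red (7, 16): total = 1915
  Blue (16, 19): total = 2965
  Green (11, 11): total = 2180
  Amber (9, 15): total = 2070
  Violet (14, 2): total = 3440
Minimum is at Red with total 1915 blocks.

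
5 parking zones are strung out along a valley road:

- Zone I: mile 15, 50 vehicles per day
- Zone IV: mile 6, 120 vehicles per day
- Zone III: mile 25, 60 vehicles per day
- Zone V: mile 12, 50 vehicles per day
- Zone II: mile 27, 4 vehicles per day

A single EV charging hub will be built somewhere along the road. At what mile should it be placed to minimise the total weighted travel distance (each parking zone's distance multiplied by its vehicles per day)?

x = 12

For a sum of weighted absolute distances on a line, the optimum is the weighted median (not the mean). Total weight W = 284; half-weight = 142.
Sort by position and accumulate weight:
  mile 6 (Zone IV, w=120) → cum 120
  mile 12 (Zone V, w=50) → cum 170  ≥ 142 → median here
  mile 15 (Zone I, w=50) → cum 220
  mile 25 (Zone III, w=60) → cum 280
  mile 27 (Zone II, w=4) → cum 284
Optimal location: mile 12.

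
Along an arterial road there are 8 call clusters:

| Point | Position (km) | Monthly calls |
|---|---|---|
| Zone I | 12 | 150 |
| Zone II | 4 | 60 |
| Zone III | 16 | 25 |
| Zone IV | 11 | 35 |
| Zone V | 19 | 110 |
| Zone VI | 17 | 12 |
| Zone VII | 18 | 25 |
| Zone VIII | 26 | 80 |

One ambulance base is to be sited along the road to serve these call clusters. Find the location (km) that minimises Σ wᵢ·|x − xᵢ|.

x = 16

For a sum of weighted absolute distances on a line, the optimum is the weighted median (not the mean). Total weight W = 497; half-weight = 248.5.
Sort by position and accumulate weight:
  km 4 (Zone II, w=60) → cum 60
  km 11 (Zone IV, w=35) → cum 95
  km 12 (Zone I, w=150) → cum 245
  km 16 (Zone III, w=25) → cum 270  ≥ 248.5 → median here
  km 17 (Zone VI, w=12) → cum 282
  km 18 (Zone VII, w=25) → cum 307
  km 19 (Zone V, w=110) → cum 417
  km 26 (Zone VIII, w=80) → cum 497
Optimal location: km 16.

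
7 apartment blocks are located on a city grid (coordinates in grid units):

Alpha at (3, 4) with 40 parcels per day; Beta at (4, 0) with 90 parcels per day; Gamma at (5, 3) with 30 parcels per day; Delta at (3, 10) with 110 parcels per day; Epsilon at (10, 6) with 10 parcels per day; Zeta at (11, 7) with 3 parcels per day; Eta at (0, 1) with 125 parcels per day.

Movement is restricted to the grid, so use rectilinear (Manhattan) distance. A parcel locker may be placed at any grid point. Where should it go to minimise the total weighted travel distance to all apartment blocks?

(3, 1)

Manhattan distance separates: Σwᵢ(|x−xᵢ|+|y−yᵢ|) = Σwᵢ|x−xᵢ| + Σwᵢ|y−yᵢ|, so x and y are optimised independently as 1-D weighted medians.
Total weight W = 408; half = 204.
x-coordinate, sorted with cumulative weight:
  x=0 (Eta, w=125) cum 125
  x=3 (Alpha, w=40) cum 165
  x=3 (Delta, w=110) cum 275  ← median
  x=4 (Beta, w=90) cum 365
  x=5 (Gamma, w=30) cum 395
  x=10 (Epsilon, w=10) cum 405
  x=11 (Zeta, w=3) cum 408
⇒ x* = 3
y-coordinate, sorted with cumulative weight:
  y=0 (Beta, w=90) cum 90
  y=1 (Eta, w=125) cum 215  ← median
  y=3 (Gamma, w=30) cum 245
  y=4 (Alpha, w=40) cum 285
  y=6 (Epsilon, w=10) cum 295
  y=7 (Zeta, w=3) cum 298
  y=10 (Delta, w=110) cum 408
⇒ y* = 1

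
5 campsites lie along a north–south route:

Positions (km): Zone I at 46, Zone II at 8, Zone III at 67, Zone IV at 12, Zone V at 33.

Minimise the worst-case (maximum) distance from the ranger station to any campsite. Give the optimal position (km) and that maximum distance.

The 1-center on a line is the midpoint of the two extreme points: leftmost at 8, rightmost at 67.
Optimal location = (8 + 67)/2 = 37.5; maximum distance = (67 − 8)/2 = 29.5.

location 37.5, max distance 29.5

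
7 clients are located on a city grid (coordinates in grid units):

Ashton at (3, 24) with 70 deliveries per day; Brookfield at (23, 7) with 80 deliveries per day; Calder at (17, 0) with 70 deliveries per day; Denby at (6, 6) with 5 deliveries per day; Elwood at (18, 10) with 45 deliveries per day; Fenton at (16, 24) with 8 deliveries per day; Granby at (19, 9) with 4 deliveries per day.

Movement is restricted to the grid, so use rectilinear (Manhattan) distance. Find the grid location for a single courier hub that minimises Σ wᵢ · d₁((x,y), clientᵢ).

Manhattan distance separates: Σwᵢ(|x−xᵢ|+|y−yᵢ|) = Σwᵢ|x−xᵢ| + Σwᵢ|y−yᵢ|, so x and y are optimised independently as 1-D weighted medians.
Total weight W = 282; half = 141.
x-coordinate, sorted with cumulative weight:
  x=3 (Ashton, w=70) cum 70
  x=6 (Denby, w=5) cum 75
  x=16 (Fenton, w=8) cum 83
  x=17 (Calder, w=70) cum 153  ← median
  x=18 (Elwood, w=45) cum 198
  x=19 (Granby, w=4) cum 202
  x=23 (Brookfield, w=80) cum 282
⇒ x* = 17
y-coordinate, sorted with cumulative weight:
  y=0 (Calder, w=70) cum 70
  y=6 (Denby, w=5) cum 75
  y=7 (Brookfield, w=80) cum 155  ← median
  y=9 (Granby, w=4) cum 159
  y=10 (Elwood, w=45) cum 204
  y=24 (Ashton, w=70) cum 274
  y=24 (Fenton, w=8) cum 282
⇒ y* = 7

(17, 7)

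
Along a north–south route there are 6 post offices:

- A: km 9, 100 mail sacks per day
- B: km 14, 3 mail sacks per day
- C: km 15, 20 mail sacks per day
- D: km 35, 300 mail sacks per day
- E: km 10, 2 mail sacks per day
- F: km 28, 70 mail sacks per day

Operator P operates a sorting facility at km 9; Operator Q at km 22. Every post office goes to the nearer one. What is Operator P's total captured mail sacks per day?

The indifferent point is the midpoint (9+22)/2 = 15.5; post offices left of it (closer to Operator P at 9) go to Operator P, those right go to Operator Q.
  A at 9 (w=100) → Operator P
  E at 10 (w=2) → Operator P
  B at 14 (w=3) → Operator P
  C at 15 (w=20) → Operator P
  F at 28 (w=70) → Operator Q
  D at 35 (w=300) → Operator Q
Operator P captures 125; Operator Q captures 370.

125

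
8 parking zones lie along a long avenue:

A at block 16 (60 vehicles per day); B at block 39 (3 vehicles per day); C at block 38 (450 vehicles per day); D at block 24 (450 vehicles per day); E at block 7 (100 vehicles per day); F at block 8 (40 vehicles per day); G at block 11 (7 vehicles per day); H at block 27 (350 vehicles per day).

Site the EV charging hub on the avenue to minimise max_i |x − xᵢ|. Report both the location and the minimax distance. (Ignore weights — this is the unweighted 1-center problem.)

location 23, max distance 16

The 1-center on a line is the midpoint of the two extreme points: leftmost at 7, rightmost at 39.
Optimal location = (7 + 39)/2 = 23; maximum distance = (39 − 7)/2 = 16.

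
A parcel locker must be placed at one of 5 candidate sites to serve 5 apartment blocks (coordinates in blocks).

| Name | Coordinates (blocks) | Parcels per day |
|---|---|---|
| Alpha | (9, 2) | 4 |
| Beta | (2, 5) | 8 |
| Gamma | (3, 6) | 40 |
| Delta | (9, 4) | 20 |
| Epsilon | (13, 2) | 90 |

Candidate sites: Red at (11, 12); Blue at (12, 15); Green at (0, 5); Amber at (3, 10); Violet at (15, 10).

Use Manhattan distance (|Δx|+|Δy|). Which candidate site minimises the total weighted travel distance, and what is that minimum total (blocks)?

Green, total 1864 blocks

Total weighted distance at each candidate:
  Red (11, 12): total = 2016
  Blue (12, 15): total = 2484
  Green (0, 5): total = 1864
  Amber (3, 10): total = 2124
  Violet (15, 10): total = 1980
Minimum is at Green with total 1864 blocks.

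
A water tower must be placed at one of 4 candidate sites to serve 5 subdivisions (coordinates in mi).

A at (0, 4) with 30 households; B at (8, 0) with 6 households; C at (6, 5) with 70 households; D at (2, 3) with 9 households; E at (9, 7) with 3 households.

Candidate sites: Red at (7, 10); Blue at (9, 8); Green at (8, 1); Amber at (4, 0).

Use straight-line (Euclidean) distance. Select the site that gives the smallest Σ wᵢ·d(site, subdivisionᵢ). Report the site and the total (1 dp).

Total weighted distance at each candidate:
  Red (7, 10): total = 782.1
  Blue (9, 8): total = 721.2
  Green (8, 1): total = 650.5
  Amber (4, 0): total = 628.9
Minimum is at Amber with total 628.9 mi.

Amber, total 628.9 mi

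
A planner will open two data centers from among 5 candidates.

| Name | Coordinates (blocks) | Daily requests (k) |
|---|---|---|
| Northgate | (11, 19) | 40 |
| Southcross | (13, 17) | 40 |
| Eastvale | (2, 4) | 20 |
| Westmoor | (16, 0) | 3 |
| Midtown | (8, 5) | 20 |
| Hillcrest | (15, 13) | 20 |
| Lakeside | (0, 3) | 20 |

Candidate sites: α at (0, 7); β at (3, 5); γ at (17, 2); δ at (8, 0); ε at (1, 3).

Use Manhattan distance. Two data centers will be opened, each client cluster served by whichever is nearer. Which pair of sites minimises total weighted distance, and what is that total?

{β, γ}, total 2149

Evaluate every pair (each demand assigned to the nearer of the two):
  {β, γ}: total = 2149
  {γ, ε}: total = 2189
  {α, γ}: total = 2329
  {δ, ε}: total = 2344
  {β, ε}: total = 2374
  {β, δ}: total = 2424
  {γ, δ}: total = 2429
  {α, β}: total = 2434
  {α, δ}: total = 2464
  {α, ε}: total = 2554
Best pair: {β, γ} with total 2149.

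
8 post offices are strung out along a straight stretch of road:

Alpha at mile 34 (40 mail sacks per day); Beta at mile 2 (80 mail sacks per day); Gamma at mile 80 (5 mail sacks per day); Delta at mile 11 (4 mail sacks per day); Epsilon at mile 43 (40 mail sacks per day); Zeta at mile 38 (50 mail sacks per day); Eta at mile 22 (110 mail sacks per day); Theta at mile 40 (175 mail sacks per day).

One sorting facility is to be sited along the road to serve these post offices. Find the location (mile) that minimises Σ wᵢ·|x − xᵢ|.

x = 38

For a sum of weighted absolute distances on a line, the optimum is the weighted median (not the mean). Total weight W = 504; half-weight = 252.
Sort by position and accumulate weight:
  mile 2 (Beta, w=80) → cum 80
  mile 11 (Delta, w=4) → cum 84
  mile 22 (Eta, w=110) → cum 194
  mile 34 (Alpha, w=40) → cum 234
  mile 38 (Zeta, w=50) → cum 284  ≥ 252 → median here
  mile 40 (Theta, w=175) → cum 459
  mile 43 (Epsilon, w=40) → cum 499
  mile 80 (Gamma, w=5) → cum 504
Optimal location: mile 38.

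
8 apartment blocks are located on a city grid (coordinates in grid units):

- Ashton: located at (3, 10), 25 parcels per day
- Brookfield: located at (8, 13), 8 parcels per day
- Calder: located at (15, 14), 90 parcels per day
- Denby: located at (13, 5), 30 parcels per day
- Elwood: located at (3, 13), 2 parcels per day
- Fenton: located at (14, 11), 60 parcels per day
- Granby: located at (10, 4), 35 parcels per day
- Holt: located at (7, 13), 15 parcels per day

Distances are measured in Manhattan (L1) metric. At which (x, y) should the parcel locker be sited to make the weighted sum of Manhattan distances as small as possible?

(14, 11)

Manhattan distance separates: Σwᵢ(|x−xᵢ|+|y−yᵢ|) = Σwᵢ|x−xᵢ| + Σwᵢ|y−yᵢ|, so x and y are optimised independently as 1-D weighted medians.
Total weight W = 265; half = 132.5.
x-coordinate, sorted with cumulative weight:
  x=3 (Ashton, w=25) cum 25
  x=3 (Elwood, w=2) cum 27
  x=7 (Holt, w=15) cum 42
  x=8 (Brookfield, w=8) cum 50
  x=10 (Granby, w=35) cum 85
  x=13 (Denby, w=30) cum 115
  x=14 (Fenton, w=60) cum 175  ← median
  x=15 (Calder, w=90) cum 265
⇒ x* = 14
y-coordinate, sorted with cumulative weight:
  y=4 (Granby, w=35) cum 35
  y=5 (Denby, w=30) cum 65
  y=10 (Ashton, w=25) cum 90
  y=11 (Fenton, w=60) cum 150  ← median
  y=13 (Brookfield, w=8) cum 158
  y=13 (Elwood, w=2) cum 160
  y=13 (Holt, w=15) cum 175
  y=14 (Calder, w=90) cum 265
⇒ y* = 11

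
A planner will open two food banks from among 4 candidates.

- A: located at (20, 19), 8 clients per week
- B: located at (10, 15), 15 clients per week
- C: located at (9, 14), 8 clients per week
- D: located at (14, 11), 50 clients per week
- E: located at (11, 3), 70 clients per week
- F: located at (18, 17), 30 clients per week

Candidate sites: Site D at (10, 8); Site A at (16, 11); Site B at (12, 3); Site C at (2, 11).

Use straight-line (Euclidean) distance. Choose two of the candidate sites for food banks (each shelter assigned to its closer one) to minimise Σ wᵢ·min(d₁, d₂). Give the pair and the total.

Evaluate every pair (each demand assigned to the nearer of the two):
  {Site A, Site B}: total = 600.4
  {Site D, Site A}: total = 871.9
  {Site D, Site B}: total = 953.8
  {Site A, Site C}: total = 1190.8
  {Site D, Site C}: total = 1240.8
  {Site B, Site C}: total = 1277.5
Best pair: {Site A, Site B} with total 600.4.

{Site A, Site B}, total 600.4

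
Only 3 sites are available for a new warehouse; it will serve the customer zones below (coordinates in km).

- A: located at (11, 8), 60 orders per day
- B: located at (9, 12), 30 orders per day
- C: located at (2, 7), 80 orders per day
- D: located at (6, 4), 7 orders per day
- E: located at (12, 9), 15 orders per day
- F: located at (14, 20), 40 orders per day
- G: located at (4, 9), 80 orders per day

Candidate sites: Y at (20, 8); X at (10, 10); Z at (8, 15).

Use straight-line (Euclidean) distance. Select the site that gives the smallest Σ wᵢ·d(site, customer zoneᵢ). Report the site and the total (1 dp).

Total weighted distance at each candidate:
  Y (20, 8): total = 4375.4
  X (10, 10): total = 1886.2
  Z (8, 15): total = 2427.5
Minimum is at X with total 1886.2 km.

X, total 1886.2 km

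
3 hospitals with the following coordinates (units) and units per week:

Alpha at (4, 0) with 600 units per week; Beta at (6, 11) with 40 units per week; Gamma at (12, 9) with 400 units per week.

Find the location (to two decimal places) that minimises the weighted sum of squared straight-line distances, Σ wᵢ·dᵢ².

(7.15, 3.88)

The minimiser of Σwᵢ‖p−pᵢ‖² is the weighted centroid p* = (Σwᵢpᵢ)/(Σwᵢ).
Σwᵢ = 1040.
Σwᵢxᵢ = 600·4 + 40·6 + 400·12 = 7440.
Σwᵢyᵢ = 600·0 + 40·11 + 400·9 = 4040.
x* = 7440/1040 = 7.15, y* = 4040/1040 = 3.88.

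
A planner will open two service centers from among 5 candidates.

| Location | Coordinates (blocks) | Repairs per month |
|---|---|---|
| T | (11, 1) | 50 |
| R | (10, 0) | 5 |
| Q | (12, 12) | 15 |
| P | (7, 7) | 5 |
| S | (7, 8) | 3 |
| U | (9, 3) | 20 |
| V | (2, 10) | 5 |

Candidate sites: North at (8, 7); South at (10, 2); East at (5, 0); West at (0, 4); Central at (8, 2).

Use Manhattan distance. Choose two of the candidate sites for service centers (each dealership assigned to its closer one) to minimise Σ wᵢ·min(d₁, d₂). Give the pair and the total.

{North, South}, total 341

Evaluate every pair (each demand assigned to the nearer of the two):
  {North, South}: total = 341
  {South, West}: total = 437
  {North, Central}: total = 451
  {South, Central}: total = 451
  {South, East}: total = 462
  {West, Central}: total = 561
  {East, Central}: total = 586
  {North, East}: total = 666
  {North, West}: total = 781
  {East, West}: total = 915
Best pair: {North, South} with total 341.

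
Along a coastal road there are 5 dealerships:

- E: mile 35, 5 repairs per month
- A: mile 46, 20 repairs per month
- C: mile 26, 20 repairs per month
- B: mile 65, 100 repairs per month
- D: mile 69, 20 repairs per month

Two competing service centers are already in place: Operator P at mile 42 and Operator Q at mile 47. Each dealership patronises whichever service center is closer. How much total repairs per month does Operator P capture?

25

The indifferent point is the midpoint (42+47)/2 = 44.5; dealerships left of it (closer to Operator P at 42) go to Operator P, those right go to Operator Q.
  C at 26 (w=20) → Operator P
  E at 35 (w=5) → Operator P
  A at 46 (w=20) → Operator Q
  B at 65 (w=100) → Operator Q
  D at 69 (w=20) → Operator Q
Operator P captures 25; Operator Q captures 140.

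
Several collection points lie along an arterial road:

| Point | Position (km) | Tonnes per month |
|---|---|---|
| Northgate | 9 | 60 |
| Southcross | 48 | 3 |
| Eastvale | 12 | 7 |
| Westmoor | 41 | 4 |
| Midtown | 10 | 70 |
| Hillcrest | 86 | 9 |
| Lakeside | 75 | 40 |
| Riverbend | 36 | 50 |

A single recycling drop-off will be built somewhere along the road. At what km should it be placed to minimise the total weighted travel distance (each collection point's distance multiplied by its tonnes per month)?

x = 10

For a sum of weighted absolute distances on a line, the optimum is the weighted median (not the mean). Total weight W = 243; half-weight = 121.5.
Sort by position and accumulate weight:
  km 9 (Northgate, w=60) → cum 60
  km 10 (Midtown, w=70) → cum 130  ≥ 121.5 → median here
  km 12 (Eastvale, w=7) → cum 137
  km 36 (Riverbend, w=50) → cum 187
  km 41 (Westmoor, w=4) → cum 191
  km 48 (Southcross, w=3) → cum 194
  km 75 (Lakeside, w=40) → cum 234
  km 86 (Hillcrest, w=9) → cum 243
Optimal location: km 10.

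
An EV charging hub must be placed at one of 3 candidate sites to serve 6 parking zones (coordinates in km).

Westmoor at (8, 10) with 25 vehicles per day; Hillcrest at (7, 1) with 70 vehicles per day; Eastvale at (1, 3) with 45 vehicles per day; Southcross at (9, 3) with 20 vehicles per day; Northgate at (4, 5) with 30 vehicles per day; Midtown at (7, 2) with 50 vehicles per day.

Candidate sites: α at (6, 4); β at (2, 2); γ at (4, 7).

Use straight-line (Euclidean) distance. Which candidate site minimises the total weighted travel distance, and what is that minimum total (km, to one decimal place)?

α, total 851.1 km

Total weighted distance at each candidate:
  α (6, 4): total = 851.1
  β (2, 2): total = 1170.2
  γ (4, 7): total = 1299.2
Minimum is at α with total 851.1 km.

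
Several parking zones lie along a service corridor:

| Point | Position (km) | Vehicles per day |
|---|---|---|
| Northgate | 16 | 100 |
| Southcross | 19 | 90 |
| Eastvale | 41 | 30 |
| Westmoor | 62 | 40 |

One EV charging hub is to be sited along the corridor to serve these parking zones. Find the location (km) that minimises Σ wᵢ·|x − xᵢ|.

For a sum of weighted absolute distances on a line, the optimum is the weighted median (not the mean). Total weight W = 260; half-weight = 130.
Sort by position and accumulate weight:
  km 16 (Northgate, w=100) → cum 100
  km 19 (Southcross, w=90) → cum 190  ≥ 130 → median here
  km 41 (Eastvale, w=30) → cum 220
  km 62 (Westmoor, w=40) → cum 260
Optimal location: km 19.

x = 19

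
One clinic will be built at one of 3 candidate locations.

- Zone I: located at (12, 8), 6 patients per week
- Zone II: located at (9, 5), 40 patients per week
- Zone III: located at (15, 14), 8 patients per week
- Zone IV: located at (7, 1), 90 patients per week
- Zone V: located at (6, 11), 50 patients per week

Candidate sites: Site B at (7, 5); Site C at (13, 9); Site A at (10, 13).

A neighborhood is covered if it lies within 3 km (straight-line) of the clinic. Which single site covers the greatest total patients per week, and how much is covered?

Coverage radius r = 3 km; a point is covered iff (Δx)²+(Δy)² ≤ 3² = 9.
  Site B (7, 5): covers {Zone II} → 40
  Site C (13, 9): covers {Zone I} → 6
  Site A (10, 13): covers {none} → 0
Maximum coverage at Site B: 40 patients per week.

Site B, covering 40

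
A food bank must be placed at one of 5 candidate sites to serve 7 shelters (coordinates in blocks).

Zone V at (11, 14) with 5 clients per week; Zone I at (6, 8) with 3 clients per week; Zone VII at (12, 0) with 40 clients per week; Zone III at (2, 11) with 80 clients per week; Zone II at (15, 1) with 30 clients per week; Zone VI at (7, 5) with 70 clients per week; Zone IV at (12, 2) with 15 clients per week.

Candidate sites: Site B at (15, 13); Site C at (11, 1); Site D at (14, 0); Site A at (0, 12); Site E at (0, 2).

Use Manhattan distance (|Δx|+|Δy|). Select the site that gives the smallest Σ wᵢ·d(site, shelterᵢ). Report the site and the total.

Total weighted distance at each candidate:
  Site B (15, 13): total = 3597
  Site C (11, 1): total = 2411
  Site D (14, 0): total = 3013
  Site A (0, 12): total = 3385
  Site E (0, 2): total = 2951
Minimum is at Site C with total 2411 blocks.

Site C, total 2411 blocks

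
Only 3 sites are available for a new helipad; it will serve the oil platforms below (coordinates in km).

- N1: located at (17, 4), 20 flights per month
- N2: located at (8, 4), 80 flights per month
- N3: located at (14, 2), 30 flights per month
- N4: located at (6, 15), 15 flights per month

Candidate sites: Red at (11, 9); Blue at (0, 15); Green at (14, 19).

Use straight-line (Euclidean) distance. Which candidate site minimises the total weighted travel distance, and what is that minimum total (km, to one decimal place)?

Total weighted distance at each candidate:
  Red (11, 9): total = 968.3
  Blue (0, 15): total = 2156.2
  Green (14, 19): total = 2242.5
Minimum is at Red with total 968.3 km.

Red, total 968.3 km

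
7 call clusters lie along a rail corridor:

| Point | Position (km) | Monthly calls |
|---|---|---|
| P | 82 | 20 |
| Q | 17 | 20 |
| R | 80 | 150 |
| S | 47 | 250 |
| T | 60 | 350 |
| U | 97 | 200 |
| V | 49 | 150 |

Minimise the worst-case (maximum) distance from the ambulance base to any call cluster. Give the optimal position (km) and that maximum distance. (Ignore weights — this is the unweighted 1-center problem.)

The 1-center on a line is the midpoint of the two extreme points: leftmost at 17, rightmost at 97.
Optimal location = (17 + 97)/2 = 57; maximum distance = (97 − 17)/2 = 40.

location 57, max distance 40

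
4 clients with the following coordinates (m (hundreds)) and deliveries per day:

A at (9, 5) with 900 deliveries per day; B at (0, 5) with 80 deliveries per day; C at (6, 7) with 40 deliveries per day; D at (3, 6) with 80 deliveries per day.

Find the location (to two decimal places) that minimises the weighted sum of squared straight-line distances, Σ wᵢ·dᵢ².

(7.80, 5.15)

The minimiser of Σwᵢ‖p−pᵢ‖² is the weighted centroid p* = (Σwᵢpᵢ)/(Σwᵢ).
Σwᵢ = 1100.
Σwᵢxᵢ = 900·9 + 80·0 + 40·6 + 80·3 = 8580.
Σwᵢyᵢ = 900·5 + 80·5 + 40·7 + 80·6 = 5660.
x* = 8580/1100 = 7.80, y* = 5660/1100 = 5.15.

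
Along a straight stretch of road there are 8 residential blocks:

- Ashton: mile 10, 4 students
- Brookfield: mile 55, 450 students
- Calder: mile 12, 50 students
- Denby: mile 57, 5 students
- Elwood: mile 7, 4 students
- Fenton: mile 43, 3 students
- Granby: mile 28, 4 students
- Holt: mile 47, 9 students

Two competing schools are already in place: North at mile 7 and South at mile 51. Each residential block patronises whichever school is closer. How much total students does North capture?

62

The indifferent point is the midpoint (7+51)/2 = 29; residential blocks left of it (closer to North at 7) go to North, those right go to South.
  Elwood at 7 (w=4) → North
  Ashton at 10 (w=4) → North
  Calder at 12 (w=50) → North
  Granby at 28 (w=4) → North
  Fenton at 43 (w=3) → South
  Holt at 47 (w=9) → South
  Brookfield at 55 (w=450) → South
  Denby at 57 (w=5) → South
North captures 62; South captures 467.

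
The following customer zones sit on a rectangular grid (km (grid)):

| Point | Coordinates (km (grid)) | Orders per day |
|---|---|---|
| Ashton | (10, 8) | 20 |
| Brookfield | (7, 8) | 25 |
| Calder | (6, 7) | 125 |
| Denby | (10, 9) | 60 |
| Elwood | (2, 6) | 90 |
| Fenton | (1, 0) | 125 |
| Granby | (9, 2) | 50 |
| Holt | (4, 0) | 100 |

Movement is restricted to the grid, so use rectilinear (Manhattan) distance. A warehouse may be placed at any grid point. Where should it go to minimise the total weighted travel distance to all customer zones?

(4, 6)

Manhattan distance separates: Σwᵢ(|x−xᵢ|+|y−yᵢ|) = Σwᵢ|x−xᵢ| + Σwᵢ|y−yᵢ|, so x and y are optimised independently as 1-D weighted medians.
Total weight W = 595; half = 297.5.
x-coordinate, sorted with cumulative weight:
  x=1 (Fenton, w=125) cum 125
  x=2 (Elwood, w=90) cum 215
  x=4 (Holt, w=100) cum 315  ← median
  x=6 (Calder, w=125) cum 440
  x=7 (Brookfield, w=25) cum 465
  x=9 (Granby, w=50) cum 515
  x=10 (Ashton, w=20) cum 535
  x=10 (Denby, w=60) cum 595
⇒ x* = 4
y-coordinate, sorted with cumulative weight:
  y=0 (Fenton, w=125) cum 125
  y=0 (Holt, w=100) cum 225
  y=2 (Granby, w=50) cum 275
  y=6 (Elwood, w=90) cum 365  ← median
  y=7 (Calder, w=125) cum 490
  y=8 (Ashton, w=20) cum 510
  y=8 (Brookfield, w=25) cum 535
  y=9 (Denby, w=60) cum 595
⇒ y* = 6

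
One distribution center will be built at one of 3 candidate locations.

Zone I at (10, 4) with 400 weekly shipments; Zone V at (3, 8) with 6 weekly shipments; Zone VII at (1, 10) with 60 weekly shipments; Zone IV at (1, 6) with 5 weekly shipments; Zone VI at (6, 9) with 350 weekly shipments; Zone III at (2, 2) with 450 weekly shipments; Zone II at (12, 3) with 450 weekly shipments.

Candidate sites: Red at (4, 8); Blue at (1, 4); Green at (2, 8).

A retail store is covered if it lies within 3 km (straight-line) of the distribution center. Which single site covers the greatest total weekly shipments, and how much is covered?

Blue, covering 455

Coverage radius r = 3 km; a point is covered iff (Δx)²+(Δy)² ≤ 3² = 9.
  Red (4, 8): covers {Zone V, Zone VI} → 356
  Blue (1, 4): covers {Zone IV, Zone III} → 455
  Green (2, 8): covers {Zone V, Zone VII, Zone IV} → 71
Maximum coverage at Blue: 455 weekly shipments.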